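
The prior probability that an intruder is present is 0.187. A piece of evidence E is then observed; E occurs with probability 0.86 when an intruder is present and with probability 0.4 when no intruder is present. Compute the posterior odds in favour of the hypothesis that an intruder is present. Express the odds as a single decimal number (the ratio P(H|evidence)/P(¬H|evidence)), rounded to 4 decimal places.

Prior odds = 0.187/(1−0.187) = 0.23001. In log-odds, ln(0.23001) = -1.4696.
Add log likelihood ratio: ln(2.1500) = 0.76547.
Posterior log-odds = -0.70415, so posterior odds = exp(-0.70415) = 0.49453.

Posterior odds ≈ 0.4945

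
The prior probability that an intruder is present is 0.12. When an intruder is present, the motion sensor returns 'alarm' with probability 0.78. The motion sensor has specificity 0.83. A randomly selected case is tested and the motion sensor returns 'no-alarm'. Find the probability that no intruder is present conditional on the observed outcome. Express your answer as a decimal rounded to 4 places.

P(¬H | E) ≈ 0.9651

Let H be the event that an intruder is present. P(H) = 0.12, so P(¬H) = 0.88. With E the 'no-alarm' result, P(E|H) = 0.22 and P(E|¬H) = 0.83.
P(E) = 0.22·0.12 + 0.83·0.88 = 0.026400 + 0.73040 = 0.75680.
By Bayes' theorem, P(H|E) = 0.026400 / 0.75680 = 0.0349. Hence P(¬H|E) = 1 − 0.0349 = 0.9651.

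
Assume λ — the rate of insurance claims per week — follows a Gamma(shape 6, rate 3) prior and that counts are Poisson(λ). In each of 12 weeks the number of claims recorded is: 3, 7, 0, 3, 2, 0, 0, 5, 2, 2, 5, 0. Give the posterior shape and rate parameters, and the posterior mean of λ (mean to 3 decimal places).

Total count ∑xᵢ = 29 over n = 12 weeks.
Gamma is conjugate to the Poisson likelihood: posterior is Gamma(shape = 6+29 = 35, rate = 3+12 = 15).
Posterior mean = shape/rate = 35/15 = 2.333.

Posterior: Gamma(shape=35, rate=15); mean ≈ 2.333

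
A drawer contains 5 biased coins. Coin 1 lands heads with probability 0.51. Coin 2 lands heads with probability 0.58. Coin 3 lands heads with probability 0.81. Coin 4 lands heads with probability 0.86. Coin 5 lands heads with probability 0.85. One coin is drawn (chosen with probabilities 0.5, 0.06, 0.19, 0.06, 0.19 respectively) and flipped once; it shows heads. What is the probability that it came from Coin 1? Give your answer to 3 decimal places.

Posterior probability ≈ 0.388

Tabulate prior·likelihood by source: [1] prior 0.5, lik 0.51, product 0.2550; [2] prior 0.06, lik 0.58, product 0.03480; [3] prior 0.19, lik 0.81, product 0.1539; [4] prior 0.06, lik 0.86, product 0.05160; [5] prior 0.19, lik 0.85, product 0.1615.
Normalizing constant = 0.65680; the posterior for Coin 1 is its product over the sum, 0.2550/0.65680 = 0.388.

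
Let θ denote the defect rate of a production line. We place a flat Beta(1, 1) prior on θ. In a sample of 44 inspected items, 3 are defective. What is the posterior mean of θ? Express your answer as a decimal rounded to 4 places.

Observing 3 successes and 41 failures updates Beta(1, 1) by adding the success and failure counts to the two shape parameters: α = 1+3 = 4, β = 1+41 = 42.
Posterior mean = α/(α+β) = 4/46 = 0.0870.

Posterior mean ≈ 0.0870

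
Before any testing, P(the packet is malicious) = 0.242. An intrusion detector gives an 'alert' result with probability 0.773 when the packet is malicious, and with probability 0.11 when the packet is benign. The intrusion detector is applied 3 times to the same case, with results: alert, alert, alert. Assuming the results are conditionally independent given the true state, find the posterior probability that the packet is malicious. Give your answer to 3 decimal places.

With H the event that the packet is malicious, the joint likelihood of the observed sequence is P(data|H) = 0.773·0.773·0.773 = 0.46189 and P(data|¬H) = 0.11·0.11·0.11 = 0.0013310.
Bayes: P(H|data) = 0.242·0.46189 / (0.242·0.46189 + 0.758·0.0013310) = 0.11178/0.11279 = 0.9911.

Posterior P(H) ≈ 0.991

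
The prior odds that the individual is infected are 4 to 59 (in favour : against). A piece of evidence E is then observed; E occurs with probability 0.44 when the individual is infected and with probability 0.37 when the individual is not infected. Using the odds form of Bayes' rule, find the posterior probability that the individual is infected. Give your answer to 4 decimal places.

Posterior probability ≈ 0.0746

Prior odds = 4/59 = 0.067797.
Likelihood ratio for E = 0.44/0.37 = 1.1892.
Posterior odds = prior odds × LR = 0.080623.
Posterior probability = odds/(1+odds) = 0.080623/1.0806 = 0.0746.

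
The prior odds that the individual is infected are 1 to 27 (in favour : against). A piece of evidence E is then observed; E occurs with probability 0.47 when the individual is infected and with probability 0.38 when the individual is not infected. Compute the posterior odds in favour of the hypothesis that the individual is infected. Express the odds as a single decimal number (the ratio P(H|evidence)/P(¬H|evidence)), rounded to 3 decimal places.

Prior odds = 1/27 = 0.037037.
Likelihood ratio for E = 0.47/0.38 = 1.2368.
Posterior odds = prior odds × LR = 0.045809.

Posterior odds ≈ 0.046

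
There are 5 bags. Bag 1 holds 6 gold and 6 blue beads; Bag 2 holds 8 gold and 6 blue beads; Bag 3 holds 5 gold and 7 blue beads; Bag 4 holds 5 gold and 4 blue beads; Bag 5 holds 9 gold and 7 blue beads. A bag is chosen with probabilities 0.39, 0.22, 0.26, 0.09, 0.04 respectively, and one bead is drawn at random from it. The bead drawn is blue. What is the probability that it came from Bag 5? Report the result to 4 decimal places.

P(blue|Bag 1) = 0.5; P(blue|Bag 2) = 0.4286; P(blue|Bag 3) = 0.5833; P(blue|Bag 4) = 0.4444; P(blue|Bag 5) = 0.4375.
Prior × likelihood for each source: 0.39·0.5=0.1950, 0.22·0.4286=0.09429, 0.26·0.5833=0.1517, 0.09·0.4444=0.04000, 0.04·0.4375=0.01750. Summing gives P(blue) = 0.49845.
P(Bag 5 | blue) = 0.01750 / 0.49845 = 0.0351.

Posterior probability ≈ 0.0351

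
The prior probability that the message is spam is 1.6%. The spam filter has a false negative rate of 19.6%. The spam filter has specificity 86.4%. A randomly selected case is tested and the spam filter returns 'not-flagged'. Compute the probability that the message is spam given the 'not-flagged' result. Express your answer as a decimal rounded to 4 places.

Let H be the event that the message is spam. P(H) = 0.016, so P(¬H) = 0.984. With E the 'not-flagged' result, P(E|H) = 0.196 and P(E|¬H) = 0.864.
P(E) = 0.196·0.016 + 0.864·0.984 = 0.0031360 + 0.85018 = 0.85331.
By Bayes' theorem, P(H|E) = 0.0031360 / 0.85331 = 0.0037.

P(H | E) ≈ 0.0037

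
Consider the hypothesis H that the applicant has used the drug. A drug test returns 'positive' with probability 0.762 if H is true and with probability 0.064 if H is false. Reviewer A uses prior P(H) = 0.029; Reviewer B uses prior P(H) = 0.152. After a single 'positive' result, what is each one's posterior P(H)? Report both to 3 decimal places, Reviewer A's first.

Reviewer A: 0.262; Reviewer B: 0.681

The likelihood ratio for a 'positive' result is 0.762/0.064 = 11.906.
Reviewer A: prior odds 0.029/0.971 = 0.029866; posterior odds 0.35559; posterior probability 0.262.
Reviewer B: prior odds 0.152/0.848 = 0.17925; posterior odds 2.1341; posterior probability 0.681.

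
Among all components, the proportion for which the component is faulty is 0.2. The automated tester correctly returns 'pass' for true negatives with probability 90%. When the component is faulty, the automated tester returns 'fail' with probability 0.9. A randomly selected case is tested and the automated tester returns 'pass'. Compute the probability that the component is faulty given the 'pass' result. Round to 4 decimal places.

P(H | E) ≈ 0.0270

Let H be the event that the component is faulty. P(H) = 0.2, so P(¬H) = 0.8. With E the 'pass' result, P(E|H) = 0.1 and P(E|¬H) = 0.9.
P(E) = 0.1·0.2 + 0.9·0.8 = 0.020000 + 0.72000 = 0.74000.
By Bayes' theorem, P(H|E) = 0.020000 / 0.74000 = 0.0270.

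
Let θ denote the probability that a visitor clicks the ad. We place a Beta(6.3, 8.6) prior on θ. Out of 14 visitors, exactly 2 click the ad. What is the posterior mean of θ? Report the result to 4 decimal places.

Observing 2 successes and 12 failures updates Beta(6.3, 8.6) by adding the success and failure counts to the two shape parameters: α = 6.3+2 = 8.3, β = 8.6+12 = 20.6.
E[θ | data] = 8.3/(8.3+20.6) = 0.2872.

Posterior mean ≈ 0.2872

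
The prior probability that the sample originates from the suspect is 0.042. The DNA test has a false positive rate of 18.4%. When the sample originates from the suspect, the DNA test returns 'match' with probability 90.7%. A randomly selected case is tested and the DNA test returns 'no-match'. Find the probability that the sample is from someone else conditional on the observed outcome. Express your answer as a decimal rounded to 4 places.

Let H be the event that the sample originates from the suspect. P(H) = 0.042, so P(¬H) = 0.958. With E the 'no-match' result, P(E|H) = 0.093 and P(E|¬H) = 0.816.
P(E) = 0.093·0.042 + 0.816·0.958 = 0.0039060 + 0.78173 = 0.78563.
By Bayes' theorem, P(H|E) = 0.0039060 / 0.78563 = 0.0050. Hence P(¬H|E) = 1 − 0.0050 = 0.9950.

P(¬H | E) ≈ 0.9950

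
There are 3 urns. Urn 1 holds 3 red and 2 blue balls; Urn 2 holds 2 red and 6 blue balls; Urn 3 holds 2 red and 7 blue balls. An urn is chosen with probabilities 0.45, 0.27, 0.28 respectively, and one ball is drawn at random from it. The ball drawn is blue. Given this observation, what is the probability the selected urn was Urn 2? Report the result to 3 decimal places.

Tabulate prior·likelihood by source: [1] prior 0.45, lik 0.4, product 0.1800; [2] prior 0.27, lik 0.75, product 0.2025; [3] prior 0.28, lik 0.7778, product 0.2178.
Normalizing constant = 0.60028; the posterior for Urn 2 is its product over the sum, 0.2025/0.60028 = 0.337.

Posterior probability ≈ 0.337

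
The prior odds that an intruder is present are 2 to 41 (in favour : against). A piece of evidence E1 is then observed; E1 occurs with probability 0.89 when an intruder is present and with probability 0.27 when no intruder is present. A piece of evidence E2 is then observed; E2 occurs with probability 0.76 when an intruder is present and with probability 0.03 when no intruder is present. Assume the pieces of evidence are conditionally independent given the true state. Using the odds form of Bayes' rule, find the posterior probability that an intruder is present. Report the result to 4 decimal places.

Prior odds = 2/41 = 0.048780. In log-odds, ln(0.048780) = -3.0204.
Add log likelihood ratios: ln(3.2963) + ln(25.333) = 4.4249.
Posterior log-odds = 1.4045, so posterior odds = exp(1.4045) = 4.0735. Converting, P(H|E) = 4.0735/5.0735 = 0.8029.

Posterior probability ≈ 0.8029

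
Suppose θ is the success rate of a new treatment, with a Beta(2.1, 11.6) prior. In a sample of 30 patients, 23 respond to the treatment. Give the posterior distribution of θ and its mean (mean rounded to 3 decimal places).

Posterior: Beta(25.1, 18.6); mean ≈ 0.574

The binomial likelihood is conjugate to the Beta prior: with 23 successes and 7 failures, the posterior is Beta(2.1+23, 11.6+7) = Beta(25.1, 18.6).
Posterior mean = α/(α+β) = 25.1/43.7 = 0.574.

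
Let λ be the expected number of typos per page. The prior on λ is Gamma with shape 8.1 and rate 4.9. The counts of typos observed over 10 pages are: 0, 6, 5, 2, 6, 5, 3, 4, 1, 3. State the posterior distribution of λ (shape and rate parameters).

Posterior: Gamma(shape=43.1, rate=14.9)

Total count ∑xᵢ = 35 over n = 10 pages.
Gamma is conjugate to the Poisson likelihood: posterior is Gamma(shape = 8.1+35 = 43.1, rate = 4.9+10 = 14.9).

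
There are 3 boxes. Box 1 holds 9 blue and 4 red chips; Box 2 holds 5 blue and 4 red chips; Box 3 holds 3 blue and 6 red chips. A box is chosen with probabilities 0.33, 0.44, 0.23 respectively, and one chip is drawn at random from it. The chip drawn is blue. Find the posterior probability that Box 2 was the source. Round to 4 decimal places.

Posterior probability ≈ 0.4448

P(blue|Box 1) = 0.6923; P(blue|Box 2) = 0.5556; P(blue|Box 3) = 0.3333.
Prior × likelihood for each source: 0.33·0.6923=0.2285, 0.44·0.5556=0.2444, 0.23·0.3333=0.07667. Summing gives P(blue) = 0.54957.
P(Box 2 | blue) = 0.2444 / 0.54957 = 0.4448.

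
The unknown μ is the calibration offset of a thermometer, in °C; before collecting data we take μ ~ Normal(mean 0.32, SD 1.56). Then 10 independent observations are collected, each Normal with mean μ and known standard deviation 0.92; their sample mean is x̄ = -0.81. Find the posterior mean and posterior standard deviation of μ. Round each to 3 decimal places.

Posterior mean ≈ -0.772; posterior SD ≈ 0.286

With known σ, the Normal prior is conjugate. Weight on the data is w = (n/σ²)/(n/σ² + 1/τ₀²) = 11.8147/(11.8147+0.410914) = 0.96639.
Posterior mean = w·x̄ + (1−w)·μ₀ = 0.96639·-0.81 + 0.033611·0.32 = -0.772. Posterior variance = 1/(11.8147+0.410914) = 0.0817952, so SD = 0.286.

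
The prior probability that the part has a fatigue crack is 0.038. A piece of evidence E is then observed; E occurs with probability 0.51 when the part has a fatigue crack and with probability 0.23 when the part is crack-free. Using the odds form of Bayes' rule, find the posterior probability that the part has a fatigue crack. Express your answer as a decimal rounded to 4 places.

Prior odds = 0.038/(1−0.038) = 0.039501.
Likelihood ratio for E = 0.51/0.23 = 2.2174.
Posterior odds = prior odds × LR = 0.087589.
Posterior probability = odds/(1+odds) = 0.087589/1.0876 = 0.0805.

Posterior probability ≈ 0.0805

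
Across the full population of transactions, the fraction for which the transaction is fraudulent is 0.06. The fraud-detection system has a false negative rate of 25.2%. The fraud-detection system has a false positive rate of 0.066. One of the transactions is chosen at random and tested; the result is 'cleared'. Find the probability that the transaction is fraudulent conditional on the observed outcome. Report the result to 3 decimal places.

Write H for 'the transaction is fraudulent'. Prior odds H:¬H = 0.06/0.94 = 0.063830. For the 'cleared' outcome, the likelihood ratio is 0.252/0.934 = 0.26981.
Posterior odds = 0.063830 × 0.26981 = 0.017222, so P(H|E) = 0.017222/(1+0.017222) = 0.017.

P(H | E) ≈ 0.017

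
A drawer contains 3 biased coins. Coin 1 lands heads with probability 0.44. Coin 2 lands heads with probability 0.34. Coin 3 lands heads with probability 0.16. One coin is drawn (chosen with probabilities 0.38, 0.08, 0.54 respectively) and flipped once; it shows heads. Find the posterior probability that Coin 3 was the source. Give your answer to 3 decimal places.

P(heads|C1) = 0.44; P(heads|C2) = 0.34; P(heads|C3) = 0.16.
Prior × likelihood for each source: 0.38·0.44=0.1672, 0.08·0.34=0.02720, 0.54·0.16=0.08640. Summing gives P(heads) = 0.28080.
P(Coin 3 | heads) = 0.08640 / 0.28080 = 0.308.

Posterior probability ≈ 0.308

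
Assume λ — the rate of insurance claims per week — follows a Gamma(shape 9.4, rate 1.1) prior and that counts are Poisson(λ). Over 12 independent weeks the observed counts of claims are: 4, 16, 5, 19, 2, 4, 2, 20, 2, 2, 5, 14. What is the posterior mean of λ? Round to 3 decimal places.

Posterior mean ≈ 7.969

The Poisson likelihood adds the total count to the shape and the number of exposure periods to the rate. Here ∑xᵢ = 95 and n = 12, so shape 9.4→104.4 and rate 1.1→13.1.
Posterior mean = shape/rate = 104.4/13.1 = 7.969.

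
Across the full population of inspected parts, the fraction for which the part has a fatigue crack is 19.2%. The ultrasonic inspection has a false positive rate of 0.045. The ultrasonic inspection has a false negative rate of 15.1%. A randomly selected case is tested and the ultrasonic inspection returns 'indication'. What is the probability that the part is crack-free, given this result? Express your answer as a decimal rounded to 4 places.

Let H be the event that the part has a fatigue crack. P(H) = 0.192, so P(¬H) = 0.808. With E the 'indication' result, P(E|H) = 0.849 and P(E|¬H) = 0.045.
P(E) = 0.849·0.192 + 0.045·0.808 = 0.16301 + 0.036360 = 0.19937.
By Bayes' theorem, P(H|E) = 0.16301 / 0.19937 = 0.8176. Hence P(¬H|E) = 1 − 0.8176 = 0.1824.

P(¬H | E) ≈ 0.1824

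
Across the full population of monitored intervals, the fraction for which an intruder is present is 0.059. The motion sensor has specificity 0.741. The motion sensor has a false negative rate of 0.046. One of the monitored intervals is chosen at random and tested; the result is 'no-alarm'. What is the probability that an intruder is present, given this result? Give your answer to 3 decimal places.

Let H be the event that an intruder is present. P(H) = 0.059, so P(¬H) = 0.941. With E the 'no-alarm' result, P(E|H) = 0.046 and P(E|¬H) = 0.741.
P(E) = 0.046·0.059 + 0.741·0.941 = 0.0027140 + 0.69728 = 0.70000.
By Bayes' theorem, P(H|E) = 0.0027140 / 0.70000 = 0.004.

P(H | E) ≈ 0.004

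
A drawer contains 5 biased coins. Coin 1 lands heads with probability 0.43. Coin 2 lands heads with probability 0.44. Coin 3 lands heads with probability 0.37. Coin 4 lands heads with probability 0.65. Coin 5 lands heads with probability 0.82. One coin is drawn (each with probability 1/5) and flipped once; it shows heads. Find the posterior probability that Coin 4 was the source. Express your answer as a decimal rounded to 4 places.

Posterior probability ≈ 0.2399

P(heads|C1) = 0.43; P(heads|C2) = 0.44; P(heads|C3) = 0.37; P(heads|C4) = 0.65; P(heads|C5) = 0.82.
Prior × likelihood for each source: 0.2·0.43=0.08600, 0.2·0.44=0.08800, 0.2·0.37=0.07400, 0.2·0.65=0.1300, 0.2·0.82=0.1640. Summing gives P(heads) = 0.54200.
P(Coin 4 | heads) = 0.1300 / 0.54200 = 0.2399.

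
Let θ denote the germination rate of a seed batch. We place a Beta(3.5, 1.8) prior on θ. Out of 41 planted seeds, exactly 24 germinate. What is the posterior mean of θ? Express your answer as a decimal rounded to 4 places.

Posterior mean ≈ 0.5940

Observing 24 successes and 17 failures updates Beta(3.5, 1.8) by adding the success and failure counts to the two shape parameters: α = 3.5+24 = 27.5, β = 1.8+17 = 18.8.
E[θ | data] = 27.5/(27.5+18.8) = 0.5940.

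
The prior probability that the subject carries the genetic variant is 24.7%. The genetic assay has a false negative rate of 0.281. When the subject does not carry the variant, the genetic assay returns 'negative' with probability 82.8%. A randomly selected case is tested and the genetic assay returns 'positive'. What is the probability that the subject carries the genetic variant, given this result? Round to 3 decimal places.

Write H for 'the subject carries the genetic variant'. Prior odds H:¬H = 0.247/0.753 = 0.32802. For the 'positive' outcome, the likelihood ratio is 0.719/0.172 = 4.1802.
Posterior odds = 0.32802 × 4.1802 = 1.3712, so P(H|E) = 1.3712/(1+1.3712) = 0.578.

P(H | E) ≈ 0.578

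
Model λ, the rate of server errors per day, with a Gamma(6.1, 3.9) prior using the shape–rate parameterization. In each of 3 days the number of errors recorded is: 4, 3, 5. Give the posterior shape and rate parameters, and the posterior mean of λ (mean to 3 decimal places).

Posterior: Gamma(shape=18.1, rate=6.9); mean ≈ 2.623

Total count ∑xᵢ = 12 over n = 3 days.
Gamma is conjugate to the Poisson likelihood: posterior is Gamma(shape = 6.1+12 = 18.1, rate = 3.9+3 = 6.9).
Posterior mean = shape/rate = 18.1/6.9 = 2.623.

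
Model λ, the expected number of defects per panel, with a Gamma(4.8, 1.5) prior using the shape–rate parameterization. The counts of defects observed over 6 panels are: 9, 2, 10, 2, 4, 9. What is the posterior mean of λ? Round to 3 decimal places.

The Poisson likelihood adds the total count to the shape and the number of exposure periods to the rate. Here ∑xᵢ = 36 and n = 6, so shape 4.8→40.8 and rate 1.5→7.5.
Posterior mean = shape/rate = 40.8/7.5 = 5.440.

Posterior mean ≈ 5.440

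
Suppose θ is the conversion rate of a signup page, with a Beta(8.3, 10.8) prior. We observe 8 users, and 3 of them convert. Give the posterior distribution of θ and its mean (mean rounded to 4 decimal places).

The binomial likelihood is conjugate to the Beta prior: with 3 successes and 5 failures, the posterior is Beta(8.3+3, 10.8+5) = Beta(11.3, 15.8).
Posterior mean = α/(α+β) = 11.3/27.1 = 0.4170.

Posterior: Beta(11.3, 15.8); mean ≈ 0.4170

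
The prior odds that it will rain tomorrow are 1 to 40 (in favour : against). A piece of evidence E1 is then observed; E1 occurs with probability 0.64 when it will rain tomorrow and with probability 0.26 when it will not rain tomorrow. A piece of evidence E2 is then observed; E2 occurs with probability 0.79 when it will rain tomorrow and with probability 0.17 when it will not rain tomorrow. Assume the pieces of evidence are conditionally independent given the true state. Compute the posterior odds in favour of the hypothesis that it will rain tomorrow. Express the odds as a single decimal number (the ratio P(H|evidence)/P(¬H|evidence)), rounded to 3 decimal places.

Posterior odds ≈ 0.286

Prior odds = 1/40 = 0.025000.
Likelihood ratio for E1 = 0.64/0.26 = 2.4615.
Likelihood ratio for E2 = 0.79/0.17 = 4.6471.
Posterior odds = prior odds × LR₁ × LR₂ = 0.28597.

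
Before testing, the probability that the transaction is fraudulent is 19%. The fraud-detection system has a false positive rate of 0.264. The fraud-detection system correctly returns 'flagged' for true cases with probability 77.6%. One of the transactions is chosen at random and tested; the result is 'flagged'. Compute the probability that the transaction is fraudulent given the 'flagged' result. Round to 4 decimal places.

Write H for 'the transaction is fraudulent'. Prior odds H:¬H = 0.19/0.81 = 0.23457. For the 'flagged' outcome, the likelihood ratio is 0.776/0.264 = 2.9394.
Posterior odds = 0.23457 × 2.9394 = 0.68949, so P(H|E) = 0.68949/(1+0.68949) = 0.4081.

P(H | E) ≈ 0.4081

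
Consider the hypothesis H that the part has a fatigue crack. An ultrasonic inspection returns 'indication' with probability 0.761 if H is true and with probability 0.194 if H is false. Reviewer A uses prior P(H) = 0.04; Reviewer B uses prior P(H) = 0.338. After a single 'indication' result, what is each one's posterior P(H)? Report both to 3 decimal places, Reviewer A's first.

Reviewer A: 0.140; Reviewer B: 0.667

P('+'|H) = 0.761, P('+'|¬H) = 0.194.
Reviewer A: numerator 0.761·0.04 = 0.030440; evidence = 0.030440+0.194·0.96 = 0.21668; posterior = 0.140.
Reviewer B: numerator 0.761·0.338 = 0.25722; evidence = 0.25722+0.194·0.662 = 0.38565; posterior = 0.667.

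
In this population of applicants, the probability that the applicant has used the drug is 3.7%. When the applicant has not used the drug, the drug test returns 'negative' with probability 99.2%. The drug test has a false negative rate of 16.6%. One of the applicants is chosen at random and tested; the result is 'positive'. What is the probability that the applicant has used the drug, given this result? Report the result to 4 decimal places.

Write H for 'the applicant has used the drug'. Prior odds H:¬H = 0.037/0.963 = 0.038422. For the 'positive' outcome, the likelihood ratio is 0.834/0.008 = 104.25.
Posterior odds = 0.038422 × 104.25 = 4.0055, so P(H|E) = 4.0055/(1+4.0055) = 0.8002.

P(H | E) ≈ 0.8002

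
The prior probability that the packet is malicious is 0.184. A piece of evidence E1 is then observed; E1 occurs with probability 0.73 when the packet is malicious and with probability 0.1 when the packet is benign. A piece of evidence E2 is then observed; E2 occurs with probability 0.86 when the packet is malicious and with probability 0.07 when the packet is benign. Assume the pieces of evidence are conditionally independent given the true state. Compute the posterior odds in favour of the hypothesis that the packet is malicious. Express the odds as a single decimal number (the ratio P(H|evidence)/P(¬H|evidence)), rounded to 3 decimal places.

Posterior odds ≈ 20.223

Prior odds = 0.184/(1−0.184) = 0.22549.
Likelihood ratio for E1 = 0.73/0.1 = 7.3000.
Likelihood ratio for E2 = 0.86/0.07 = 12.286.
Posterior odds = prior odds × LR₁ × LR₂ = 20.223.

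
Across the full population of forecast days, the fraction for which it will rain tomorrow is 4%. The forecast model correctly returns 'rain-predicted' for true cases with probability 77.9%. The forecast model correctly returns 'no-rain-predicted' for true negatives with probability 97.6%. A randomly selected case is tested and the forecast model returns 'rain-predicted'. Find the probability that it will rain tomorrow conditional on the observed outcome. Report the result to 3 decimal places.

P(H | E) ≈ 0.575

Write H for 'it will rain tomorrow'. Prior odds H:¬H = 0.04/0.96 = 0.041667. For the 'rain-predicted' outcome, the likelihood ratio is 0.779/0.024 = 32.458.
Posterior odds = 0.041667 × 32.458 = 1.3524, so P(H|E) = 1.3524/(1+1.3524) = 0.575.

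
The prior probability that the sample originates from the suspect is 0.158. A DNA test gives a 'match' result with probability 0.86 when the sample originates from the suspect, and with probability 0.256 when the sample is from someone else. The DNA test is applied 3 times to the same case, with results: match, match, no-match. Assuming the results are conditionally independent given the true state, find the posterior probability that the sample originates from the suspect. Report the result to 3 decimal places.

Posterior P(H) ≈ 0.285

Let H be the event that the sample originates from the suspect; start with P(H) = 0.158. P('match'|H) = 0.86, P('match'|¬H) = 0.256.
Update on result 1 ('match'): P(H) ← 0.86·0.1580 / (0.86·0.1580 + 0.256·0.8420) = 0.13588/0.35143 = 0.3866.
Update on result 2 ('match'): P(H) ← 0.86·0.3866 / (0.86·0.3866 + 0.256·0.6134) = 0.33252/0.48953 = 0.6792.
Update on result 3 ('no-match'): P(H) ← 0.14·0.6792 / (0.14·0.6792 + 0.744·0.3208) = 0.095095/0.33373 = 0.2849.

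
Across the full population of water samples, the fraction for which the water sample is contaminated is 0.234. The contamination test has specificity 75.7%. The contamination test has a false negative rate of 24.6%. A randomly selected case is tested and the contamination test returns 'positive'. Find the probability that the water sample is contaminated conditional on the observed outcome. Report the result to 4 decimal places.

Let H be the event that the water sample is contaminated. P(H) = 0.234, so P(¬H) = 0.766. With E the 'positive' result, P(E|H) = 0.754 and P(E|¬H) = 0.243.
P(E) = 0.754·0.234 + 0.243·0.766 = 0.17644 + 0.18614 = 0.36257.
By Bayes' theorem, P(H|E) = 0.17644 / 0.36257 = 0.4866.

P(H | E) ≈ 0.4866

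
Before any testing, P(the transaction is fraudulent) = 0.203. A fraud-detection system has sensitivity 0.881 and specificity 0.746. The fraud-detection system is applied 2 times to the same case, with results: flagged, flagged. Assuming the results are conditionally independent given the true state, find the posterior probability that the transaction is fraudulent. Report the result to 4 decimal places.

Posterior P(H) ≈ 0.7540

Let H be the event that the transaction is fraudulent; start with P(H) = 0.203. P('flagged'|H) = 0.881, P('flagged'|¬H) = 0.254.
Update on result 1 ('flagged'): P(H) ← 0.881·0.2030 / (0.881·0.2030 + 0.254·0.7970) = 0.17884/0.38128 = 0.4691.
Update on result 2 ('flagged'): P(H) ← 0.881·0.4691 / (0.881·0.4691 + 0.254·0.5309) = 0.41324/0.54810 = 0.7540.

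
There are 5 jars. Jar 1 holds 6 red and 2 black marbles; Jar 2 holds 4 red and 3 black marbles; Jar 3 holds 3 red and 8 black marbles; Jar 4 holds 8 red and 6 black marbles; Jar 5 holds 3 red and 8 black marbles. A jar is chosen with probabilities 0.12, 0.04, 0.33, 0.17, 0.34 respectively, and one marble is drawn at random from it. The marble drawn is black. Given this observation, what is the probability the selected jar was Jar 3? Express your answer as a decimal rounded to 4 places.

Posterior probability ≈ 0.3952

Tabulate prior·likelihood by source: [1] prior 0.12, lik 0.25, product 0.03000; [2] prior 0.04, lik 0.4286, product 0.01714; [3] prior 0.33, lik 0.7273, product 0.2400; [4] prior 0.17, lik 0.4286, product 0.07286; [5] prior 0.34, lik 0.7273, product 0.2473.
Normalizing constant = 0.60727; the posterior for Jar 3 is its product over the sum, 0.2400/0.60727 = 0.3952.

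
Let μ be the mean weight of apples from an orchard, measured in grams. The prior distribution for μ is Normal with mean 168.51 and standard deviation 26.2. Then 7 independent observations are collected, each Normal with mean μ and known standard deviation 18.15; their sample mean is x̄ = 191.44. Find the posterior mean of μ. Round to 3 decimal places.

Posterior mean ≈ 189.969

With known σ, the Normal prior is conjugate. Weight on the data is w = (n/σ²)/(n/σ² + 1/τ₀²) = 0.0212493/(0.0212493+0.00145679) = 0.93584.
Posterior mean = w·x̄ + (1−w)·μ₀ = 0.93584·191.44 + 0.064159·168.51 = 189.969.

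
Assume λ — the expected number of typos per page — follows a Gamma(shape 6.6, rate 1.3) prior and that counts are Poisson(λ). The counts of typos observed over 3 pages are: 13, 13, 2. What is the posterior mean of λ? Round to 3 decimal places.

Total count ∑xᵢ = 28 over n = 3 pages.
Gamma is conjugate to the Poisson likelihood: posterior is Gamma(shape = 6.6+28 = 34.6, rate = 1.3+3 = 4.3).
Posterior mean = shape/rate = 34.6/4.3 = 8.047.

Posterior mean ≈ 8.047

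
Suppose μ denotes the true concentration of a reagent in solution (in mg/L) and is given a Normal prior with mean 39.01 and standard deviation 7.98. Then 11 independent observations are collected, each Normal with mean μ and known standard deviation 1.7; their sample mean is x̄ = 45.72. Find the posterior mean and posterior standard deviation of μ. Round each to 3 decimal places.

Posterior mean ≈ 45.692; posterior SD ≈ 0.512

Prior precision 1/τ₀² = 1/7.98² = 0.0157034; data precision n/σ² = 11/1.7² = 3.80623.
Posterior precision = 0.0157034 + 3.80623 = 3.82193, giving posterior SD = 1/√3.82193 = 0.512.
Posterior mean = (0.0157034·39.01 + 3.80623·45.72) / 3.82193 = 45.692.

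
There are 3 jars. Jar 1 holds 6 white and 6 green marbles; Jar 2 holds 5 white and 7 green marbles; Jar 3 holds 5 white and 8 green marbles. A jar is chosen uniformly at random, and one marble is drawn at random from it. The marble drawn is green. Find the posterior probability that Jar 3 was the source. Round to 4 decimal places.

Tabulate prior·likelihood by source: [1] prior 0.333333, lik 0.5, product 0.1667; [2] prior 0.333333, lik 0.5833, product 0.1944; [3] prior 0.333333, lik 0.6154, product 0.2051.
Normalizing constant = 0.56624; the posterior for Jar 3 is its product over the sum, 0.2051/0.56624 = 0.3623.

Posterior probability ≈ 0.3623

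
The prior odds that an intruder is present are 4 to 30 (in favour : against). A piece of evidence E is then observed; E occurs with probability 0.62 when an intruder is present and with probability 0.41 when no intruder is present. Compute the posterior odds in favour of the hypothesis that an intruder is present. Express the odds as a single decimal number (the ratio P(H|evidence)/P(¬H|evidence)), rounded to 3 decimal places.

Prior odds = 4/30 = 0.13333. In log-odds, ln(0.13333) = -2.0149.
Add log likelihood ratio: ln(1.5122) = 0.41356.
Posterior log-odds = -1.6013, so posterior odds = exp(-1.6013) = 0.20163.

Posterior odds ≈ 0.202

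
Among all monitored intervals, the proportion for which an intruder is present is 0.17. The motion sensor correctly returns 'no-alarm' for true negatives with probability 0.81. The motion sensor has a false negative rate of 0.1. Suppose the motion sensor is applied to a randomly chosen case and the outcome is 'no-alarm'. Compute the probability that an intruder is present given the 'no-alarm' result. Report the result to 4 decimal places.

Write H for 'an intruder is present'. Prior odds H:¬H = 0.17/0.83 = 0.20482. For the 'no-alarm' outcome, the likelihood ratio is 0.1/0.81 = 0.12346.
Posterior odds = 0.20482 × 0.12346 = 0.025286, so P(H|E) = 0.025286/(1+0.025286) = 0.0247.

P(H | E) ≈ 0.0247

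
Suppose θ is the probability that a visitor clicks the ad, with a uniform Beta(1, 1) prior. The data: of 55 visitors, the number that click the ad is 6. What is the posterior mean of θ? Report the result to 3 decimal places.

Observing 6 successes and 49 failures updates Beta(1, 1) by adding the success and failure counts to the two shape parameters: α = 1+6 = 7, β = 1+49 = 50.
Posterior mean = α/(α+β) = 7/57 = 0.123.

Posterior mean ≈ 0.123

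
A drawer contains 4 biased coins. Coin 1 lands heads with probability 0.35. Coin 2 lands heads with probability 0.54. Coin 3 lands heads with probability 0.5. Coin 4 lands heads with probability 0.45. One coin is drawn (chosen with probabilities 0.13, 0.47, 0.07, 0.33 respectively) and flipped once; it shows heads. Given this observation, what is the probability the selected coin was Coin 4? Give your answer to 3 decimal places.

P(heads|C1) = 0.35; P(heads|C2) = 0.54; P(heads|C3) = 0.5; P(heads|C4) = 0.45.
Prior × likelihood for each source: 0.13·0.35=0.04550, 0.47·0.54=0.2538, 0.07·0.5=0.03500, 0.33·0.45=0.1485. Summing gives P(heads) = 0.48280.
P(Coin 4 | heads) = 0.1485 / 0.48280 = 0.308.

Posterior probability ≈ 0.308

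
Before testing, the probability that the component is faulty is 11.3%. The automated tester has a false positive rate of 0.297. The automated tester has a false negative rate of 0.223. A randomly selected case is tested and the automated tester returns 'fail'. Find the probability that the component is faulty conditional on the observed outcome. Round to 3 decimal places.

P(H | E) ≈ 0.250

Write H for 'the component is faulty'. Prior odds H:¬H = 0.113/0.887 = 0.12740. For the 'fail' outcome, the likelihood ratio is 0.777/0.297 = 2.6162.
Posterior odds = 0.12740 × 2.6162 = 0.33329, so P(H|E) = 0.33329/(1+0.33329) = 0.250.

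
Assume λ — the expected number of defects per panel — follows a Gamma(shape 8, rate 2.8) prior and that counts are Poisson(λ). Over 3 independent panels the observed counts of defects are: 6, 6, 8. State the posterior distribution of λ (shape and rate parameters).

Posterior: Gamma(shape=28, rate=5.8)

The Poisson likelihood adds the total count to the shape and the number of exposure periods to the rate. Here ∑xᵢ = 20 and n = 3, so shape 8→28 and rate 2.8→5.8.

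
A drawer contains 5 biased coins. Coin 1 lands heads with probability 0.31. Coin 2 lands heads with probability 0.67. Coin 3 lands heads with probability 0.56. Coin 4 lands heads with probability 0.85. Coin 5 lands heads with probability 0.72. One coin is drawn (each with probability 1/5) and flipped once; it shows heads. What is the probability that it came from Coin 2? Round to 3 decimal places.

Posterior probability ≈ 0.215

Tabulate prior·likelihood by source: [1] prior 0.2, lik 0.31, product 0.06200; [2] prior 0.2, lik 0.67, product 0.1340; [3] prior 0.2, lik 0.56, product 0.1120; [4] prior 0.2, lik 0.85, product 0.1700; [5] prior 0.2, lik 0.72, product 0.1440.
Normalizing constant = 0.62200; the posterior for Coin 2 is its product over the sum, 0.1340/0.62200 = 0.215.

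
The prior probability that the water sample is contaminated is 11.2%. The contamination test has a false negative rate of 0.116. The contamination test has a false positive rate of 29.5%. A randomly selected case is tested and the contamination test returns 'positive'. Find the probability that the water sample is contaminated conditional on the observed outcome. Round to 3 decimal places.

P(H | E) ≈ 0.274

Write H for 'the water sample is contaminated'. Prior odds H:¬H = 0.112/0.888 = 0.12613. For the 'positive' outcome, the likelihood ratio is 0.884/0.295 = 2.9966.
Posterior odds = 0.12613 × 2.9966 = 0.37795, so P(H|E) = 0.37795/(1+0.37795) = 0.274.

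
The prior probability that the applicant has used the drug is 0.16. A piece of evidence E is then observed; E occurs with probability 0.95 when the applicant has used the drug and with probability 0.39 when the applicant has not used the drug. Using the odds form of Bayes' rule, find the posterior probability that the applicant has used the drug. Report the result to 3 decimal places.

Posterior probability ≈ 0.317

Prior odds = 0.16/(1−0.16) = 0.19048.
Likelihood ratio for E = 0.95/0.39 = 2.4359.
Posterior odds = prior odds × LR = 0.46398.
Posterior probability = odds/(1+odds) = 0.46398/1.4640 = 0.317.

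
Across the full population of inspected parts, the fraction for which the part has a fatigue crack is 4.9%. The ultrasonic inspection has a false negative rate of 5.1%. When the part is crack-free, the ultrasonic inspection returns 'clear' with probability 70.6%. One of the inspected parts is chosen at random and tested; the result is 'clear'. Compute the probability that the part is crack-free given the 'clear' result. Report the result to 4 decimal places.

P(¬H | E) ≈ 0.9963

Write H for 'the part has a fatigue crack'. Prior odds H:¬H = 0.049/0.951 = 0.051525. For the 'clear' outcome, the likelihood ratio is 0.051/0.706 = 0.072238.
Posterior odds = 0.051525 × 0.072238 = 0.0037220, so P(H|E) = 0.0037220/(1+0.0037220) = 0.0037. Then P(¬H|E) = 1 − 0.0037 = 0.9963.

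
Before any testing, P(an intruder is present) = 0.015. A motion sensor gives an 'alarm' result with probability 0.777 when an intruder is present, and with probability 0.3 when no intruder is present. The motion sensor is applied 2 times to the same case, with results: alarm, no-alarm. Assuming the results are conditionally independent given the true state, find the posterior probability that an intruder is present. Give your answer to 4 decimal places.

Let H be the event that an intruder is present; start with P(H) = 0.015. P('alarm'|H) = 0.777, P('alarm'|¬H) = 0.3.
Update on result 1 ('alarm'): P(H) ← 0.777·0.0150 / (0.777·0.0150 + 0.3·0.9850) = 0.011655/0.30716 = 0.0379.
Update on result 2 ('no-alarm'): P(H) ← 0.223·0.0379 / (0.223·0.0379 + 0.7·0.9621) = 0.0084617/0.68190 = 0.0124.

Posterior P(H) ≈ 0.0124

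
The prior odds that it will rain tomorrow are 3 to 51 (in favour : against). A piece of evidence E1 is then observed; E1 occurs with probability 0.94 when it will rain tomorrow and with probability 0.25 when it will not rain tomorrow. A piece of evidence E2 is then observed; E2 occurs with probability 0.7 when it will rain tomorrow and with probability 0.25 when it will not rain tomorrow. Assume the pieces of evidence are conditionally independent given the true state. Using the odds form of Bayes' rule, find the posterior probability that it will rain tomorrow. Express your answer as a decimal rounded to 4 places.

Prior odds = 3/51 = 0.058824. In log-odds, ln(0.058824) = -2.8332.
Add log likelihood ratios: ln(3.7600) + ln(2.8000) = 2.3540.
Posterior log-odds = -0.47917, so posterior odds = exp(-0.47917) = 0.61929. Converting, P(H|E) = 0.61929/1.6193 = 0.3824.

Posterior probability ≈ 0.3824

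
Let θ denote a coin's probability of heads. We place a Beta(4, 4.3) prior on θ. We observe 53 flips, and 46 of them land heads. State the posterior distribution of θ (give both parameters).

Posterior: Beta(50, 11.3)

Observing 46 successes and 7 failures updates Beta(4, 4.3) by adding the success and failure counts to the two shape parameters: α = 4+46 = 50, β = 4.3+7 = 11.3.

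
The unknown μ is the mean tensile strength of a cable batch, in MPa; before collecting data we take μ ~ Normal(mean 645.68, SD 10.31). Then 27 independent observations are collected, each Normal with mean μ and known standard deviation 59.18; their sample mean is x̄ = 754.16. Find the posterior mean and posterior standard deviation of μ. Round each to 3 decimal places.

Prior precision 1/τ₀² = 1/10.31² = 0.00940768; data precision n/σ² = 27/59.18² = 0.00770928.
Posterior precision = 0.00940768 + 0.00770928 = 0.0171170, giving posterior SD = 1/√0.0171170 = 7.643.
Posterior mean = (0.00940768·645.68 + 0.00770928·754.16) / 0.0171170 = 694.538.

Posterior mean ≈ 694.538; posterior SD ≈ 7.643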